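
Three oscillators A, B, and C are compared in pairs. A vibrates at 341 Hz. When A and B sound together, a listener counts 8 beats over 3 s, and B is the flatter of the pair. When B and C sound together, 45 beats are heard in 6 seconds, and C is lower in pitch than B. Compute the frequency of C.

A–B: Beat frequency = 8/3 = 2.6667 Hz.
B is below A, so f_B = 341 − 2.6667 = 338.3333 Hz.
B–C: Beat frequency = 45/6 = 7.5 Hz.
C is below B, so f_C = 338.3333 − 7.5 = 330.8333 Hz.

330.8333 Hz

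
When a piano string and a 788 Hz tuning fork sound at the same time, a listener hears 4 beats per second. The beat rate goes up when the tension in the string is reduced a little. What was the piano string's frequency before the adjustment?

|f − 788| = 4, so the piano string was at either 784 Hz or 792 Hz.
Lower tension means lower frequency; the adjustment lowers the piano string's frequency.
The beat rate rose, so the adjustment moved the piano string further from 788 Hz — it was already below the reference.

784 Hz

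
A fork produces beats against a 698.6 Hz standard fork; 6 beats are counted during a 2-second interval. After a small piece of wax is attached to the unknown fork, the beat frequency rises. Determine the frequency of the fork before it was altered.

695.6 Hz

Beat frequency = 6/2 = 3 Hz.
|f − 698.6| = 3, so the fork was at either 695.6 Hz or 701.6 Hz.
Loading a fork with wax lowers its frequency; the adjustment lowers the fork's frequency.
The beat rate rose, so the adjustment moved the fork further from 698.6 Hz — it was already below the reference.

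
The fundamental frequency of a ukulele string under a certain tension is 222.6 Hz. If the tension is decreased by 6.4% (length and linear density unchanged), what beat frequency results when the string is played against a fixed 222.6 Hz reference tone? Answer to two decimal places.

For a string, f ∝ √T, so the new frequency is 222.6·√0.936 = 215.3590 Hz.
f_beat = |215.3590 − 222.6| = 7.24 Hz.

7.24 Hz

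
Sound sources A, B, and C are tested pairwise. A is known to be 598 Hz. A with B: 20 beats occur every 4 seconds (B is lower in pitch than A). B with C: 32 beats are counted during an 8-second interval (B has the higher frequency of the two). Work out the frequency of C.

A–B: Beat frequency = 20/4 = 5 Hz.
B is below A, so f_B = 598 − 5 = 593 Hz.
B–C: Beat frequency = 32/8 = 4 Hz.
C is below B, so f_C = 593 − 4 = 589 Hz.

589 Hz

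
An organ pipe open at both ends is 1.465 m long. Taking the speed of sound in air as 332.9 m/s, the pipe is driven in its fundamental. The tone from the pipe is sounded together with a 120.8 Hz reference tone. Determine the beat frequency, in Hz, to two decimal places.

7.18 Hz

Open pipe: f_n = n·v/(2L) = 1·332.9/(2·1.465) = 113.6177 Hz.
f_beat = |113.6177 − 120.8| = 7.18 Hz.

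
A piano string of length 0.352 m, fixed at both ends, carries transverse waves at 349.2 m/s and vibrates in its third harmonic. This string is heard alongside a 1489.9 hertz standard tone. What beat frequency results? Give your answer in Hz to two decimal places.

1.83 Hz

For a string fixed at both ends, f_n = n·v/(2L) = 3·349.2/(2·0.352) = 1488.0682 Hz.
f_beat = |1488.0682 − 1489.9| = 1.83 Hz.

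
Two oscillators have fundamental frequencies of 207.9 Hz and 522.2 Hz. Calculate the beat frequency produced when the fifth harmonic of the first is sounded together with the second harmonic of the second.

Fifth harmonic of the first: 5·207.9 = 1039.5 Hz.
Second harmonic of the second: 2·522.2 = 1044.4 Hz.
f_beat = |1039.5 − 1044.4| = 4.9 Hz.

4.9 Hz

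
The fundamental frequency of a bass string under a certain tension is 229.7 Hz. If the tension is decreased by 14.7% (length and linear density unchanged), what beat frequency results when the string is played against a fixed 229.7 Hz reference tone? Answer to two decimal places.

For a string, f ∝ √T, so the new frequency is 229.7·√0.853 = 212.1463 Hz.
f_beat = |212.1463 − 229.7| = 17.55 Hz.

17.55 Hz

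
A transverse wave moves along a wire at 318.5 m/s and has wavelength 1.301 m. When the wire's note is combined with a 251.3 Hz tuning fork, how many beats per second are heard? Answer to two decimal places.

Source frequency f = v/λ = 318.5/1.301 = 244.8117 Hz.
f_beat = |244.8117 − 251.3| = 6.49 Hz.

6.49 Hz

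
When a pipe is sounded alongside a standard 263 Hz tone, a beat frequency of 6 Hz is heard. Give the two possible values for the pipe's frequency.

|f − 263| = 6, so f = 263 ± 6.

257 Hz or 269 Hz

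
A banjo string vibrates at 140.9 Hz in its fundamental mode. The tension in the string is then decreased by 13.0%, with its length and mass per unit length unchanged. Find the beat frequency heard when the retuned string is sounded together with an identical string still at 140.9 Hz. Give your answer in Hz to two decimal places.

9.48 Hz

For a string, f ∝ √T, so the new frequency is 140.9·√0.870 = 131.4228 Hz.
f_beat = |131.4228 − 140.9| = 9.48 Hz.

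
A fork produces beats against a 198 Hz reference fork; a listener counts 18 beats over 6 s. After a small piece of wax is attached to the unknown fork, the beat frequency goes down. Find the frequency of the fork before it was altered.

201 Hz

Beat frequency = 18/6 = 3 Hz.
|f − 198| = 3, so the fork was at either 195 Hz or 201 Hz.
Loading a fork with wax lowers its frequency; the adjustment lowers the fork's frequency.
The beat rate fell, so the adjustment moved the fork toward 198 Hz — it must have started above the reference.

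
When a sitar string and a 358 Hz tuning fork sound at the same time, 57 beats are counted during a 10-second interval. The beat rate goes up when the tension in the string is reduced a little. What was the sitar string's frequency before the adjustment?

352.3 Hz

Beat frequency = 57/10 = 5.7 Hz.
|f − 358| = 5.7, so the sitar string was at either 352.3 Hz or 363.7 Hz.
Lower tension means lower frequency; the adjustment lowers the sitar string's frequency.
The beat rate rose, so the adjustment moved the sitar string further from 358 Hz — it was already below the reference.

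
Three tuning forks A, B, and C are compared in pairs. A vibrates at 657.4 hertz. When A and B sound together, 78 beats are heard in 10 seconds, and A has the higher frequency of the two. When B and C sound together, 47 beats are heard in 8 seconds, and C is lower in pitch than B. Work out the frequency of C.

A–B: Beat frequency = 78/10 = 7.8 Hz.
B is below A, so f_B = 657.4 − 7.8 = 649.6 Hz.
B–C: Beat frequency = 47/8 = 5.875 Hz.
C is below B, so f_C = 649.6 − 5.875 = 643.725 Hz.

643.725 Hz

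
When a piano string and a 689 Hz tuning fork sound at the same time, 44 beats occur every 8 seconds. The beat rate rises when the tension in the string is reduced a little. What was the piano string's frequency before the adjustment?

683.5 Hz

Beat frequency = 44/8 = 5.5 Hz.
|f − 689| = 5.5, so the piano string was at either 683.5 Hz or 694.5 Hz.
Lower tension means lower frequency; the adjustment lowers the piano string's frequency.
The beat rate rose, so the adjustment moved the piano string further from 689 Hz — it was already below the reference.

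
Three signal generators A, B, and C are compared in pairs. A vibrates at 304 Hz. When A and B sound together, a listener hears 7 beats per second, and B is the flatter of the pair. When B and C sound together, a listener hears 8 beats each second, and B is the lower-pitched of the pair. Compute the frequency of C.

B is below A, so f_B = 304 − 7 = 297 Hz.
C is above B, so f_C = 297 + 8 = 305 Hz.

305 Hz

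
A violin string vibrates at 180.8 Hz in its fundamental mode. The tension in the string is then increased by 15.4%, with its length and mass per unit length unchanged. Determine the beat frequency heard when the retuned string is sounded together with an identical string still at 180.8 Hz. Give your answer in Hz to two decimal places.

For a string, f ∝ √T, so the new frequency is 180.8·√1.154 = 194.2233 Hz.
f_beat = |194.2233 − 180.8| = 13.42 Hz.

13.42 Hz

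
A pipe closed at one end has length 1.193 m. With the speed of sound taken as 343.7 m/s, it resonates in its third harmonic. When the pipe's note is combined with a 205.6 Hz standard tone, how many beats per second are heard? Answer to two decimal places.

Closed pipe (odd harmonics): f_n = n·v/(4L) = 3·343.7/(4·1.193) = 216.0729 Hz.
f_beat = |216.0729 − 205.6| = 10.47 Hz.

10.47 Hz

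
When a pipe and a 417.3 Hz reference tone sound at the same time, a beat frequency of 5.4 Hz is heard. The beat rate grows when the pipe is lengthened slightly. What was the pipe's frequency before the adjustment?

|f − 417.3| = 5.4, so the pipe was at either 411.9 Hz or 422.7 Hz.
A longer pipe has a lower fundamental; the adjustment lowers the pipe's frequency.
The beat rate rose, so the adjustment moved the pipe further from 417.3 Hz — it was already below the reference.

411.9 Hz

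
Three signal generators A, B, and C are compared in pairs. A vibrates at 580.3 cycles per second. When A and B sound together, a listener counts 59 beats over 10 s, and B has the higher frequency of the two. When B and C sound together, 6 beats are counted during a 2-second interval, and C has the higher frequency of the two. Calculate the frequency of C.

589.2 Hz

A–B: Beat frequency = 59/10 = 5.9 Hz.
B is above A, so f_B = 580.3 + 5.9 = 586.2 Hz.
B–C: Beat frequency = 6/2 = 3 Hz.
C is above B, so f_C = 586.2 + 3 = 589.2 Hz.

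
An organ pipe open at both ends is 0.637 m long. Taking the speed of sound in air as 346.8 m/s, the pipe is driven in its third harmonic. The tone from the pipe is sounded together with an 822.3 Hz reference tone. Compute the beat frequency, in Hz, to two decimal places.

Open pipe: f_n = n·v/(2L) = 3·346.8/(2·0.637) = 816.6405 Hz.
f_beat = |816.6405 − 822.3| = 5.66 Hz.

5.66 Hz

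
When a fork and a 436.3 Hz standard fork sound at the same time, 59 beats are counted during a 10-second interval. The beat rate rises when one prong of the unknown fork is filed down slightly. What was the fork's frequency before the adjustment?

Beat frequency = 59/10 = 5.9 Hz.
|f − 436.3| = 5.9, so the fork was at either 430.4 Hz or 442.2 Hz.
Filing a prong removes mass and raises the fork's frequency; the adjustment raises the fork's frequency.
The beat rate rose, so the adjustment moved the fork further from 436.3 Hz — it was already above the reference.

442.2 Hz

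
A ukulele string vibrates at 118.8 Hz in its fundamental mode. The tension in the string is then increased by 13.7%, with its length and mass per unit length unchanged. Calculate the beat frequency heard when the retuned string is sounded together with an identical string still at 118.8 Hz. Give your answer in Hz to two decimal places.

7.88 Hz

For a string, f ∝ √T, so the new frequency is 118.8·√1.137 = 126.6767 Hz.
f_beat = |126.6767 − 118.8| = 7.88 Hz.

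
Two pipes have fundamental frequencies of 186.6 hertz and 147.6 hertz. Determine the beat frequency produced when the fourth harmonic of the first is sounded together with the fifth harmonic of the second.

Fourth harmonic of the first: 4·186.6 = 746.4 Hz.
Fifth harmonic of the second: 5·147.6 = 738.0 Hz.
f_beat = |746.4 − 738.0| = 8.4 Hz.

8.4 Hz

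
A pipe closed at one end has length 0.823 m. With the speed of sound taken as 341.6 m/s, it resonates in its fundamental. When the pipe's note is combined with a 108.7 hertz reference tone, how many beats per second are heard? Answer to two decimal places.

Closed pipe (odd harmonics): f_n = n·v/(4L) = 1·341.6/(4·0.823) = 103.7667 Hz.
f_beat = |103.7667 − 108.7| = 4.93 Hz.

4.93 Hz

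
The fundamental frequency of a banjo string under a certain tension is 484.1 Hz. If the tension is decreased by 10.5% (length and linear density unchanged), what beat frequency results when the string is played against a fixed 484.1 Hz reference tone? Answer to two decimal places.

26.12 Hz

For a string, f ∝ √T, so the new frequency is 484.1·√0.895 = 457.9801 Hz.
f_beat = |457.9801 − 484.1| = 26.12 Hz.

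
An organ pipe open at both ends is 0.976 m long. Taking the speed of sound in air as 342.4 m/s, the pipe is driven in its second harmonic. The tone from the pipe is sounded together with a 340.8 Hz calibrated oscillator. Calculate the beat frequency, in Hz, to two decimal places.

Open pipe: f_n = n·v/(2L) = 2·342.4/(2·0.976) = 350.8197 Hz.
f_beat = |350.8197 − 340.8| = 10.02 Hz.

10.02 Hz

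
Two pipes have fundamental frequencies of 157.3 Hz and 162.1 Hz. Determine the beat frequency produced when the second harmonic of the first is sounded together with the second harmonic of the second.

Second harmonic of the first: 2·157.3 = 314.6 Hz.
Second harmonic of the second: 2·162.1 = 324.2 Hz.
f_beat = |314.6 − 324.2| = 9.6 Hz.

9.6 Hz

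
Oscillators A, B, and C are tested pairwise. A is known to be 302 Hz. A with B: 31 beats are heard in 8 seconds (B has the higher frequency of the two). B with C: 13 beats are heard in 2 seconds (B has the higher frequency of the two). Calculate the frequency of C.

A–B: Beat frequency = 31/8 = 3.875 Hz.
B is above A, so f_B = 302 + 3.875 = 305.875 Hz.
B–C: Beat frequency = 13/2 = 6.5 Hz.
C is below B, so f_C = 305.875 − 6.5 = 299.375 Hz.

299.375 Hz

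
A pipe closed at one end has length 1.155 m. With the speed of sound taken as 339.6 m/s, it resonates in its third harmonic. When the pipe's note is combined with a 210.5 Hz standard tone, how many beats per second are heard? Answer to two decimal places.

Closed pipe (odd harmonics): f_n = n·v/(4L) = 3·339.6/(4·1.155) = 220.5195 Hz.
f_beat = |220.5195 − 210.5| = 10.02 Hz.

10.02 Hz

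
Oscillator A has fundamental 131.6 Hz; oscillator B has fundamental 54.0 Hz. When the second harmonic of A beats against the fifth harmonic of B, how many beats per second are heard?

6.8 Hz

Second harmonic of the first: 2·131.6 = 263.2 Hz.
Fifth harmonic of the second: 5·54.0 = 270.0 Hz.
f_beat = |263.2 − 270.0| = 6.8 Hz.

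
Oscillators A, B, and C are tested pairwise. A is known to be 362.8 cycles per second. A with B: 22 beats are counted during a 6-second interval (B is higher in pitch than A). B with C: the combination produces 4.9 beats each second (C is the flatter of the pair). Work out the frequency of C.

A–B: Beat frequency = 22/6 = 3.6667 Hz.
B is above A, so f_B = 362.8 + 3.6667 = 366.4667 Hz.
C is below B, so f_C = 366.4667 − 4.9 = 361.5667 Hz.

361.5667 Hz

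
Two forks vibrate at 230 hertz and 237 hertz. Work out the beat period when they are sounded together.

f_beat = |230 − 237| = 7 Hz.
Beat period T = 1 / f_beat = 1 / 7 s.

0.143 s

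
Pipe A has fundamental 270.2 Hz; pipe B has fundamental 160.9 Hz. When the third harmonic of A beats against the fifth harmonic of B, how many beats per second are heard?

6.1 Hz

Third harmonic of the first: 3·270.2 = 810.6 Hz.
Fifth harmonic of the second: 5·160.9 = 804.5 Hz.
f_beat = |810.6 − 804.5| = 6.1 Hz.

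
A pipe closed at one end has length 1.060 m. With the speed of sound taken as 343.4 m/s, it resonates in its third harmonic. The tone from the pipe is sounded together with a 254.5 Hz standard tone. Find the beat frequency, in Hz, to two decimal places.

11.53 Hz

Closed pipe (odd harmonics): f_n = n·v/(4L) = 3·343.4/(4·1.060) = 242.9717 Hz.
f_beat = |242.9717 − 254.5| = 11.53 Hz.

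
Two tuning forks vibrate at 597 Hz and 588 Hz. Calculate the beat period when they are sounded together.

f_beat = |597 − 588| = 9 Hz.
Beat period T = 1 / f_beat = 1 / 9 s.

0.111 s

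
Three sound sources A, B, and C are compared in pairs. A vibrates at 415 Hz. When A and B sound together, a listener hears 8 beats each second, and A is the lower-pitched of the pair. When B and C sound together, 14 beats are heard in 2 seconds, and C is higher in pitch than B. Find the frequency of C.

430 Hz

B is above A, so f_B = 415 + 8 = 423 Hz.
B–C: Beat frequency = 14/2 = 7 Hz.
C is above B, so f_C = 423 + 7 = 430 Hz.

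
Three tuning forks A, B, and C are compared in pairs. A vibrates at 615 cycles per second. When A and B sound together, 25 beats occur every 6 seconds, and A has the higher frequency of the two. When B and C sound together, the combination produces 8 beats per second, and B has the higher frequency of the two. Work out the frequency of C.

A–B: Beat frequency = 25/6 = 4.1667 Hz.
B is below A, so f_B = 615 − 4.1667 = 610.8333 Hz.
C is below B, so f_C = 610.8333 − 8 = 602.8333 Hz.

602.8333 Hz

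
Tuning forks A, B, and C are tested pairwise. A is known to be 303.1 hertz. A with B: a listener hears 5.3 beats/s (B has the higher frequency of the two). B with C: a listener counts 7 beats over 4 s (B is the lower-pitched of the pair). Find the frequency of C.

310.15 Hz

B is above A, so f_B = 303.1 + 5.3 = 308.4 Hz.
B–C: Beat frequency = 7/4 = 1.75 Hz.
C is above B, so f_C = 308.4 + 1.75 = 310.15 Hz.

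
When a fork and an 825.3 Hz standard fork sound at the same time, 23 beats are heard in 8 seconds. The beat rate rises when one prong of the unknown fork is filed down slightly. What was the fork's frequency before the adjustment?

Beat frequency = 23/8 = 2.875 Hz.
|f − 825.3| = 2.875, so the fork was at either 822.425 Hz or 828.175 Hz.
Filing a prong removes mass and raises the fork's frequency; the adjustment raises the fork's frequency.
The beat rate rose, so the adjustment moved the fork further from 825.3 Hz — it was already above the reference.

828.175 Hz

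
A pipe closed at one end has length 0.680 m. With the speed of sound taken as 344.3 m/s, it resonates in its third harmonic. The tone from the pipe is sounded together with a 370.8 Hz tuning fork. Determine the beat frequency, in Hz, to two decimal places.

Closed pipe (odd harmonics): f_n = n·v/(4L) = 3·344.3/(4·0.680) = 379.7426 Hz.
f_beat = |379.7426 − 370.8| = 8.94 Hz.

8.94 Hz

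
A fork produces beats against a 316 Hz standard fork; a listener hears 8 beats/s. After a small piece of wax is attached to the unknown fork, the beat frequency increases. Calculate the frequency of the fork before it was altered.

308 Hz

|f − 316| = 8, so the fork was at either 308 Hz or 324 Hz.
Loading a fork with wax lowers its frequency; the adjustment lowers the fork's frequency.
The beat rate rose, so the adjustment moved the fork further from 316 Hz — it was already below the reference.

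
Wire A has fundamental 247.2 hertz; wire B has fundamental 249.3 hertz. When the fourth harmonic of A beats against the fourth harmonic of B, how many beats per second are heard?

Fourth harmonic of the first: 4·247.2 = 988.8 Hz.
Fourth harmonic of the second: 4·249.3 = 997.2 Hz.
f_beat = |988.8 − 997.2| = 8.4 Hz.

8.4 Hz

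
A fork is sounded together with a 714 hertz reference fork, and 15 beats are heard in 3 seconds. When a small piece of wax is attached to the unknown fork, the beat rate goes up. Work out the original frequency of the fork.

709 Hz

Beat frequency = 15/3 = 5 Hz.
|f − 714| = 5, so the fork was at either 709 Hz or 719 Hz.
Loading a fork with wax lowers its frequency; the adjustment lowers the fork's frequency.
The beat rate rose, so the adjustment moved the fork further from 714 Hz — it was already below the reference.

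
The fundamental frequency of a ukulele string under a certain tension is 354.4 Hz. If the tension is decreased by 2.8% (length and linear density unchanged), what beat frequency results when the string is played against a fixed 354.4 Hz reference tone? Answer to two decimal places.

5.00 Hz

For a string, f ∝ √T, so the new frequency is 354.4·√0.972 = 349.4032 Hz.
f_beat = |349.4032 − 354.4| = 5.00 Hz.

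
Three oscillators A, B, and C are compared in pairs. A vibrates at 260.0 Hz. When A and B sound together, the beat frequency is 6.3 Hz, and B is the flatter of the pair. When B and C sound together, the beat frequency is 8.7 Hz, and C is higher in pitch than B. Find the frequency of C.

262.4 Hz

B is below A, so f_B = 260.0 − 6.3 = 253.7 Hz.
C is above B, so f_C = 253.7 + 8.7 = 262.4 Hz.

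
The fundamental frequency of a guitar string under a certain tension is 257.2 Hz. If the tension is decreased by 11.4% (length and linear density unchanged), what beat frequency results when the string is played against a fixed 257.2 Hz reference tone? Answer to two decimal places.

For a string, f ∝ √T, so the new frequency is 257.2·√0.886 = 242.0961 Hz.
f_beat = |242.0961 − 257.2| = 15.10 Hz.

15.10 Hz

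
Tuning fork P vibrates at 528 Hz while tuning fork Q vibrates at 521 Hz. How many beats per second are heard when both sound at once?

7 Hz

f_beat = |f₁ − f₂|.
|528 − 521| = 7 Hz.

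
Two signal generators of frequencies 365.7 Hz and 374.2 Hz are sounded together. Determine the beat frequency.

8.5 Hz

Beats arise from superposition of two nearby frequencies; the beat rate is |f₁ − f₂|.
|365.7 − 374.2| = 8.5 Hz.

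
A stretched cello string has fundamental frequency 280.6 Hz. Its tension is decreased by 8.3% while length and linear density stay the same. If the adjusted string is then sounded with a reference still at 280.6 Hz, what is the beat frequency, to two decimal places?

11.90 Hz

For a string, f ∝ √T, so the new frequency is 280.6·√0.917 = 268.7029 Hz.
f_beat = |268.7029 − 280.6| = 11.90 Hz.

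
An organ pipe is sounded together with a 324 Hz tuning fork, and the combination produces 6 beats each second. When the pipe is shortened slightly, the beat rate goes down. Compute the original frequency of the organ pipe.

318 Hz

|f − 324| = 6, so the organ pipe was at either 318 Hz or 330 Hz.
A shorter pipe has a higher fundamental; the adjustment raises the organ pipe's frequency.
The beat rate fell, so the adjustment moved the organ pipe toward 324 Hz — it must have started below the reference.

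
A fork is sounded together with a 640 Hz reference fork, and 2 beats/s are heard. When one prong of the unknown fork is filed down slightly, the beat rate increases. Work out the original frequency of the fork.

|f − 640| = 2, so the fork was at either 638 Hz or 642 Hz.
Filing a prong removes mass and raises the fork's frequency; the adjustment raises the fork's frequency.
The beat rate rose, so the adjustment moved the fork further from 640 Hz — it was already above the reference.

642 Hz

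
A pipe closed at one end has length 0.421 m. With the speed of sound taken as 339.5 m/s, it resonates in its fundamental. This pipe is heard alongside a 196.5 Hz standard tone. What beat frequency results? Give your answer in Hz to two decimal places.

Closed pipe (odd harmonics): f_n = n·v/(4L) = 1·339.5/(4·0.421) = 201.6033 Hz.
f_beat = |201.6033 − 196.5| = 5.10 Hz.

5.10 Hz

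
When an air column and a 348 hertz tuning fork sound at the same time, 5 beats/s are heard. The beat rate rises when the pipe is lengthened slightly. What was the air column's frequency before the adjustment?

343 Hz

|f − 348| = 5, so the air column was at either 343 Hz or 353 Hz.
A longer pipe has a lower fundamental; the adjustment lowers the air column's frequency.
The beat rate rose, so the adjustment moved the air column further from 348 Hz — it was already below the reference.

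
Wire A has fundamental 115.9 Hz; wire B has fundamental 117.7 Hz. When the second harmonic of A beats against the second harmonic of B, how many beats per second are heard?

3.6 Hz

Second harmonic of the first: 2·115.9 = 231.8 Hz.
Second harmonic of the second: 2·117.7 = 235.4 Hz.
f_beat = |231.8 − 235.4| = 3.6 Hz.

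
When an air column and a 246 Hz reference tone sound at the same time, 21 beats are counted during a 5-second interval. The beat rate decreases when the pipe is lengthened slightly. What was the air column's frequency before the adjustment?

Beat frequency = 21/5 = 4.2 Hz.
|f − 246| = 4.2, so the air column was at either 241.8 Hz or 250.2 Hz.
A longer pipe has a lower fundamental; the adjustment lowers the air column's frequency.
The beat rate fell, so the adjustment moved the air column toward 246 Hz — it must have started above the reference.

250.2 Hz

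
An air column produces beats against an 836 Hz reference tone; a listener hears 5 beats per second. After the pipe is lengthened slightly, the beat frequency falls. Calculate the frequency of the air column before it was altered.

|f − 836| = 5, so the air column was at either 831 Hz or 841 Hz.
A longer pipe has a lower fundamental; the adjustment lowers the air column's frequency.
The beat rate fell, so the adjustment moved the air column toward 836 Hz — it must have started above the reference.

841 Hz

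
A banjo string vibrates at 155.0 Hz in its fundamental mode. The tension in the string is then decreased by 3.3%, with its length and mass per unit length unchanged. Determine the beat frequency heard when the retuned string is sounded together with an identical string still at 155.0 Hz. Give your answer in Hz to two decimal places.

For a string, f ∝ √T, so the new frequency is 155.0·√0.967 = 152.4210 Hz.
f_beat = |152.4210 − 155.0| = 2.58 Hz.

2.58 Hz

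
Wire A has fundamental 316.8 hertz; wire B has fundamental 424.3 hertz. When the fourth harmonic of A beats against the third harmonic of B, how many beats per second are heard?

Fourth harmonic of the first: 4·316.8 = 1267.2 Hz.
Third harmonic of the second: 3·424.3 = 1272.9 Hz.
f_beat = |1267.2 − 1272.9| = 5.7 Hz.

5.7 Hz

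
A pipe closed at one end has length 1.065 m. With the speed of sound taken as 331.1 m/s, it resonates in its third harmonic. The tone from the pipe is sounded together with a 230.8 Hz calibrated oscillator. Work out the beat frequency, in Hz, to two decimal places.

Closed pipe (odd harmonics): f_n = n·v/(4L) = 3·331.1/(4·1.065) = 233.1690 Hz.
f_beat = |233.1690 − 230.8| = 2.37 Hz.

2.37 Hz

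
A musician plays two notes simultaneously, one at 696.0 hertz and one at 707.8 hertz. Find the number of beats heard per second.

11.8 Hz

The beat frequency equals the magnitude of the frequency difference.
|696.0 − 707.8| = 11.8 Hz.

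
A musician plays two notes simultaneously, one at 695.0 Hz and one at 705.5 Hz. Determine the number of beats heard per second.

10.5 Hz

Beats arise from superposition of two nearby frequencies; the beat rate is |f₁ − f₂|.
|695.0 − 705.5| = 10.5 Hz.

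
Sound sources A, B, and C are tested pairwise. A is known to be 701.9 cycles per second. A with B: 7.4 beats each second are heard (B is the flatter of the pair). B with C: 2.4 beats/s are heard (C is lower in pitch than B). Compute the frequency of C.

692.1 Hz

B is below A, so f_B = 701.9 − 7.4 = 694.5 Hz.
C is below B, so f_C = 694.5 − 2.4 = 692.1 Hz.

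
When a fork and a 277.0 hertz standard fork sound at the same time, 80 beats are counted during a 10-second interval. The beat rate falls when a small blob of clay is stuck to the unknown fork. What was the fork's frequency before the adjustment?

285 Hz

Beat frequency = 80/10 = 8 Hz.
|f − 277.0| = 8, so the fork was at either 269 Hz or 285 Hz.
Adding mass to a fork lowers its frequency; the adjustment lowers the fork's frequency.
The beat rate fell, so the adjustment moved the fork toward 277.0 Hz — it must have started above the reference.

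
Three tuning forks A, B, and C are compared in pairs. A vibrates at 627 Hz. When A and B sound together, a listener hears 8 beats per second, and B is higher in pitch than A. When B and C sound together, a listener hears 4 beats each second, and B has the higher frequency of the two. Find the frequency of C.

631 Hz

B is above A, so f_B = 627 + 8 = 635 Hz.
C is below B, so f_C = 635 − 4 = 631 Hz.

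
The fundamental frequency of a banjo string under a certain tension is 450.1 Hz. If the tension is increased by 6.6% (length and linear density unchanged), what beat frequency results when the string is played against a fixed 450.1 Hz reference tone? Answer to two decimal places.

14.62 Hz

For a string, f ∝ √T, so the new frequency is 450.1·√1.066 = 464.7160 Hz.
f_beat = |464.7160 − 450.1| = 14.62 Hz.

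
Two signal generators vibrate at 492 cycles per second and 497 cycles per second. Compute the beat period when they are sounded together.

0.200 s

f_beat = |492 − 497| = 5 Hz.
Beat period T = 1 / f_beat = 1 / 5 s.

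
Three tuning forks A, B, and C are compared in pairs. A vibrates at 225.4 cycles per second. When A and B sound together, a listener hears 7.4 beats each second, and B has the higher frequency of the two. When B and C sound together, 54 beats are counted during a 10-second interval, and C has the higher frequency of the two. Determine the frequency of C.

238.2 Hz

B is above A, so f_B = 225.4 + 7.4 = 232.8 Hz.
B–C: Beat frequency = 54/10 = 5.4 Hz.
C is above B, so f_C = 232.8 + 5.4 = 238.2 Hz.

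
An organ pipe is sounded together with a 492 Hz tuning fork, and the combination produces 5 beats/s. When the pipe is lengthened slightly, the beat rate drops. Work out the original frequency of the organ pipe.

497 Hz

|f − 492| = 5, so the organ pipe was at either 487 Hz or 497 Hz.
A longer pipe has a lower fundamental; the adjustment lowers the organ pipe's frequency.
The beat rate fell, so the adjustment moved the organ pipe toward 492 Hz — it must have started above the reference.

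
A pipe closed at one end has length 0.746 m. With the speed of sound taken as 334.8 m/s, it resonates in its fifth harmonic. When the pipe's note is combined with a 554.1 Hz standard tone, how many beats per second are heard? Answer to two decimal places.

Closed pipe (odd harmonics): f_n = n·v/(4L) = 5·334.8/(4·0.746) = 560.9920 Hz.
f_beat = |560.9920 − 554.1| = 6.89 Hz.

6.89 Hz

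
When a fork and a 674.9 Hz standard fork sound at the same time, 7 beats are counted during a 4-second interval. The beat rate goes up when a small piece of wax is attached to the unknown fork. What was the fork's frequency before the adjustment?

Beat frequency = 7/4 = 1.75 Hz.
|f − 674.9| = 1.75, so the fork was at either 673.15 Hz or 676.65 Hz.
Loading a fork with wax lowers its frequency; the adjustment lowers the fork's frequency.
The beat rate rose, so the adjustment moved the fork further from 674.9 Hz — it was already below the reference.

673.15 Hz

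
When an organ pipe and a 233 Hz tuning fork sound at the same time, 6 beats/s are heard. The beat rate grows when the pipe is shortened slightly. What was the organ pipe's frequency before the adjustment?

|f − 233| = 6, so the organ pipe was at either 227 Hz or 239 Hz.
A shorter pipe has a higher fundamental; the adjustment raises the organ pipe's frequency.
The beat rate rose, so the adjustment moved the organ pipe further from 233 Hz — it was already above the reference.

239 Hz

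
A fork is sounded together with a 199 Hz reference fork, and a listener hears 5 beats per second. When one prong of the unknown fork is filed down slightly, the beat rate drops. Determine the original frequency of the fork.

194 Hz

|f − 199| = 5, so the fork was at either 194 Hz or 204 Hz.
Filing a prong removes mass and raises the fork's frequency; the adjustment raises the fork's frequency.
The beat rate fell, so the adjustment moved the fork toward 199 Hz — it must have started below the reference.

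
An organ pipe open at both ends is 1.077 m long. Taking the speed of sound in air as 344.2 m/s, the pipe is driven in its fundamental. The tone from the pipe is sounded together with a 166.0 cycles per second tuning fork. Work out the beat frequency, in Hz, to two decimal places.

Open pipe: f_n = n·v/(2L) = 1·344.2/(2·1.077) = 159.7957 Hz.
f_beat = |159.7957 − 166.0| = 6.20 Hz.

6.20 Hz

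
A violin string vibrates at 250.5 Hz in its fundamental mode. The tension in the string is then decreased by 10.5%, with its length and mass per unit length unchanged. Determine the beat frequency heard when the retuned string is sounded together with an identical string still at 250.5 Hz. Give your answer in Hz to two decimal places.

13.52 Hz

For a string, f ∝ √T, so the new frequency is 250.5·√0.895 = 236.9841 Hz.
f_beat = |236.9841 − 250.5| = 13.52 Hz.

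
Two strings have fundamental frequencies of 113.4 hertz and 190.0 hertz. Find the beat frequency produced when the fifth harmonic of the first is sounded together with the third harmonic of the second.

Fifth harmonic of the first: 5·113.4 = 567.0 Hz.
Third harmonic of the second: 3·190.0 = 570.0 Hz.
f_beat = |567.0 − 570.0| = 3.0 Hz.

3.0 Hz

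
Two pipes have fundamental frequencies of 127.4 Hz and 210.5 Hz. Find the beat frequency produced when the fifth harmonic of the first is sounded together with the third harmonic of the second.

Fifth harmonic of the first: 5·127.4 = 637.0 Hz.
Third harmonic of the second: 3·210.5 = 631.5 Hz.
f_beat = |637.0 − 631.5| = 5.5 Hz.

5.5 Hz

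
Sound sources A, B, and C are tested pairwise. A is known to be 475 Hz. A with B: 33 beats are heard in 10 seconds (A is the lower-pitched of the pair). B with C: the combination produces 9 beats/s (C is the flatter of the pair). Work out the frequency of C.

469.3 Hz

A–B: Beat frequency = 33/10 = 3.3 Hz.
B is above A, so f_B = 475 + 3.3 = 478.3 Hz.
C is below B, so f_C = 478.3 − 9 = 469.3 Hz.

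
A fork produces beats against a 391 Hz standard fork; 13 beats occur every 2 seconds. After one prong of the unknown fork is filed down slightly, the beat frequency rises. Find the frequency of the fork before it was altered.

397.5 Hz

Beat frequency = 13/2 = 6.5 Hz.
|f − 391| = 6.5, so the fork was at either 384.5 Hz or 397.5 Hz.
Filing a prong removes mass and raises the fork's frequency; the adjustment raises the fork's frequency.
The beat rate rose, so the adjustment moved the fork further from 391 Hz — it was already above the reference.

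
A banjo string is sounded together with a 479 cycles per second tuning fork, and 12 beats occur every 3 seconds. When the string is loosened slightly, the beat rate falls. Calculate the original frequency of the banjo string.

483 Hz

Beat frequency = 12/3 = 4 Hz.
|f − 479| = 4, so the banjo string was at either 475 Hz or 483 Hz.
Reducing tension lowers a string's frequency; the adjustment lowers the banjo string's frequency.
The beat rate fell, so the adjustment moved the banjo string toward 479 Hz — it must have started above the reference.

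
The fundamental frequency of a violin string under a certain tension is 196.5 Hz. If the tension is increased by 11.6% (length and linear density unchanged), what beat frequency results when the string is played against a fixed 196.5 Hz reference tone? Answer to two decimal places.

For a string, f ∝ √T, so the new frequency is 196.5·√1.116 = 207.5844 Hz.
f_beat = |207.5844 − 196.5| = 11.08 Hz.

11.08 Hz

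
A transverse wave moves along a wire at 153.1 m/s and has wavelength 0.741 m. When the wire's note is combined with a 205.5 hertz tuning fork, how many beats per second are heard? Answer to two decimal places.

Source frequency f = v/λ = 153.1/0.741 = 206.6127 Hz.
f_beat = |206.6127 − 205.5| = 1.11 Hz.

1.11 Hz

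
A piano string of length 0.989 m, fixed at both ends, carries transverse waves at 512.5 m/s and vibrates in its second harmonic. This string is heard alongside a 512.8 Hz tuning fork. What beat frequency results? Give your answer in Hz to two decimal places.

5.40 Hz

For a string fixed at both ends, f_n = n·v/(2L) = 2·512.5/(2·0.989) = 518.2002 Hz.
f_beat = |518.2002 − 512.8| = 5.40 Hz.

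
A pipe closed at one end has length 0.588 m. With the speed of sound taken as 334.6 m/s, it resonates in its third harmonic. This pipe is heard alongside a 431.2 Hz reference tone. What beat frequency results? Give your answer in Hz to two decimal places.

4.41 Hz

Closed pipe (odd harmonics): f_n = n·v/(4L) = 3·334.6/(4·0.588) = 426.7857 Hz.
f_beat = |426.7857 − 431.2| = 4.41 Hz.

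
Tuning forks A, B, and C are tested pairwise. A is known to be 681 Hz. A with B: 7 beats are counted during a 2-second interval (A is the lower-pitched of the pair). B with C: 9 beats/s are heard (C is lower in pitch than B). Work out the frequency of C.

A–B: Beat frequency = 7/2 = 3.5 Hz.
B is above A, so f_B = 681 + 3.5 = 684.5 Hz.
C is below B, so f_C = 684.5 − 9 = 675.5 Hz.

675.5 Hz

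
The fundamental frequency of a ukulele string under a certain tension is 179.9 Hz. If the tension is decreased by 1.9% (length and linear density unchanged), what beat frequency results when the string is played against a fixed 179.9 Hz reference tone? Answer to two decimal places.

For a string, f ∝ √T, so the new frequency is 179.9·√0.981 = 178.1828 Hz.
f_beat = |178.1828 − 179.9| = 1.72 Hz.

1.72 Hz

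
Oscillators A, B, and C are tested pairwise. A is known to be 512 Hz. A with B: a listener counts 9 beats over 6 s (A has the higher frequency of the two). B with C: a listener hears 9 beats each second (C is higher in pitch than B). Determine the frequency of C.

A–B: Beat frequency = 9/6 = 1.5 Hz.
B is below A, so f_B = 512 − 1.5 = 510.5 Hz.
C is above B, so f_C = 510.5 + 9 = 519.5 Hz.

519.5 Hz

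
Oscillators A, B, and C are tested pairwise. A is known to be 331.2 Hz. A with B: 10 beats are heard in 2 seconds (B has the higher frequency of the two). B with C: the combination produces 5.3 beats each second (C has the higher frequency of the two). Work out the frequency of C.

A–B: Beat frequency = 10/2 = 5 Hz.
B is above A, so f_B = 331.2 + 5 = 336.2 Hz.
C is above B, so f_C = 336.2 + 5.3 = 341.5 Hz.

341.5 Hz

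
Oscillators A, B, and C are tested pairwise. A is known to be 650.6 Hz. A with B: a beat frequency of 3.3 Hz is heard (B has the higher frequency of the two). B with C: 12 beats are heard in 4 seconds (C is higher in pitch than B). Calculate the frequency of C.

B is above A, so f_B = 650.6 + 3.3 = 653.9 Hz.
B–C: Beat frequency = 12/4 = 3 Hz.
C is above B, so f_C = 653.9 + 3 = 656.9 Hz.

656.9 Hz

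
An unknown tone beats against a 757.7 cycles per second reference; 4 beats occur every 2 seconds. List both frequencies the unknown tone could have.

755.7 Hz or 759.7 Hz

Beat frequency = 4/2 = 2 Hz.
|f − 757.7| = 2, so f = 757.7 ± 2.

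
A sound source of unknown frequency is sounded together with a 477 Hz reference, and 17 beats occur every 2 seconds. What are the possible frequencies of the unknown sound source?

468.5 Hz or 485.5 Hz

Beat frequency = 17/2 = 8.5 Hz.
|f − 477| = 8.5, so f = 477 ± 8.5.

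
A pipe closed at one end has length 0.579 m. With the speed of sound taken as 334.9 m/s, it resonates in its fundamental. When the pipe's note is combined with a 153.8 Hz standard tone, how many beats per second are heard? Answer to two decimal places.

9.20 Hz

Closed pipe (odd harmonics): f_n = n·v/(4L) = 1·334.9/(4·0.579) = 144.6028 Hz.
f_beat = |144.6028 − 153.8| = 9.20 Hz.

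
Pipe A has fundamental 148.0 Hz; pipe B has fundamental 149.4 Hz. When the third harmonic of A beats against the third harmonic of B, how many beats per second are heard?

Third harmonic of the first: 3·148.0 = 444.0 Hz.
Third harmonic of the second: 3·149.4 = 448.2 Hz.
f_beat = |444.0 − 448.2| = 4.2 Hz.

4.2 Hz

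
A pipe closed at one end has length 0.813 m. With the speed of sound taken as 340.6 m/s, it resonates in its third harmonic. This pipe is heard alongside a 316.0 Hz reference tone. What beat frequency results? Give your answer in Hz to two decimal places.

1.79 Hz

Closed pipe (odd harmonics): f_n = n·v/(4L) = 3·340.6/(4·0.813) = 314.2066 Hz.
f_beat = |314.2066 − 316.0| = 1.79 Hz.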